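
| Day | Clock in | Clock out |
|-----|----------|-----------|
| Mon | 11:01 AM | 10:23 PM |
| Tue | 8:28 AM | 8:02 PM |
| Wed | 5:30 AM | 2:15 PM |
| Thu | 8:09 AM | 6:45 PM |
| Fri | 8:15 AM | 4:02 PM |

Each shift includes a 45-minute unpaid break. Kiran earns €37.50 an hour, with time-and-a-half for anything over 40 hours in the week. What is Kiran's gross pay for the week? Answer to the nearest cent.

€1855.31

Mon: 11:01 AM–10:23 PM = 11 h 22 min; less 45 min break → 10 h 37 min
Tue: 8:28 AM–8:02 PM = 11 h 34 min; less 45 min break → 10 h 49 min
Wed: 5:30 AM–2:15 PM = 8 h 45 min; less 45 min break → 8 h 0 min
Thu: 8:09 AM–6:45 PM = 10 h 36 min; less 45 min break → 9 h 51 min
Fri: 8:15 AM–4:02 PM = 7 h 47 min; less 45 min break → 7 h 2 min
Total worked: 46 h 19 min = 2779 min.
Regular 40 h 0 min = 2400 min at €37.50/h; overtime 6 h 19 min = 379 min at €56.25/h.
Pay = (2400 × €37.50 + 379 × €56.25) ÷ 60 = €1855.31.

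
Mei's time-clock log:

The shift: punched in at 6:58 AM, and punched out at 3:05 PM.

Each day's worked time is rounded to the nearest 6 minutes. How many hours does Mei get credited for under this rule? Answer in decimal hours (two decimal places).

The shift: 6:58 AM–3:05 PM = 8 h 7 min → rounds to 8 h 6 min

8.10 hours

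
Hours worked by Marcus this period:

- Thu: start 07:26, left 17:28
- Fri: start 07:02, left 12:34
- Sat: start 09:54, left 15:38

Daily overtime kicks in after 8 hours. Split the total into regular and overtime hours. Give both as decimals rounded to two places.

Thu: 07:26–17:28 = 10 h 2 min
Fri: 07:02–12:34 = 5 h 32 min
Sat: 09:54–15:38 = 5 h 44 min
Thu reg 8 h 0 min / OT 2 h 2 min; Fri reg 5 h 32 min / OT 0 h 0 min; Sat reg 5 h 44 min / OT 0 h 0 min.
Totals: regular 19 h 16 min, overtime 2 h 2 min.

Regular 19.27 hours, overtime 2.03 hours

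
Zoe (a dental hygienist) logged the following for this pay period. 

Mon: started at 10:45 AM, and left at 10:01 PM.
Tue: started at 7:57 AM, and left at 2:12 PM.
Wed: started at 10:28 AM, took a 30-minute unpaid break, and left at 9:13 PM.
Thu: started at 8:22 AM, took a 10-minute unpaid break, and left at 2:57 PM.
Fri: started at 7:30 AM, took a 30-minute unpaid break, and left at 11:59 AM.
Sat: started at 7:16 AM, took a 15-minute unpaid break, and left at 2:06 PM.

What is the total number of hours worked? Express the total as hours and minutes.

Mon: 10:45 AM–10:01 PM = 11 h 16 min
Tue: 7:57 AM–2:12 PM = 6 h 15 min
Wed: 10:28 AM–9:13 PM = 10 h 45 min; less 30 min break → 10 h 15 min
Thu: 8:22 AM–2:57 PM = 6 h 35 min; less 10 min break → 6 h 25 min
Fri: 7:30 AM–11:59 AM = 4 h 29 min; less 30 min break → 3 h 59 min
Sat: 7:16 AM–2:06 PM = 6 h 50 min; less 15 min break → 6 h 35 min
Total: 11 h 16 min + 6 h 15 min + 10 h 15 min + 6 h 25 min + 3 h 59 min + 6 h 35 min = 44 h 45 min.

44 h 45 min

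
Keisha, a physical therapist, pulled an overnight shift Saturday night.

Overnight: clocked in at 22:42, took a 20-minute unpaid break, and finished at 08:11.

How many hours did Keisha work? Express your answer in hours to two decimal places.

9.15 hours

Overnight: 22:42 → midnight = 1 h 18 min; midnight → 08:11 = 8 h 11 min; span 9 h 29 min; less 20 min break → 9 h 9 min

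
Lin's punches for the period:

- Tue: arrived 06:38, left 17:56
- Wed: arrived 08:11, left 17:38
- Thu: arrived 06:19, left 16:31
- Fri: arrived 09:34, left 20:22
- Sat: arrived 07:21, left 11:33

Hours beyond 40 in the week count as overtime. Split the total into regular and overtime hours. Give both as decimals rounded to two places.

Regular 40.00 hours, overtime 5.95 hours

Tue: 06:38–17:56 = 11 h 18 min
Wed: 08:11–17:38 = 9 h 27 min
Thu: 06:19–16:31 = 10 h 12 min
Fri: 09:34–20:22 = 10 h 48 min
Sat: 07:21–11:33 = 4 h 12 min
Total worked: 45 h 57 min = 45.95 h.
Threshold 40 h → overtime 5 h 57 min, regular 40 h 0 min.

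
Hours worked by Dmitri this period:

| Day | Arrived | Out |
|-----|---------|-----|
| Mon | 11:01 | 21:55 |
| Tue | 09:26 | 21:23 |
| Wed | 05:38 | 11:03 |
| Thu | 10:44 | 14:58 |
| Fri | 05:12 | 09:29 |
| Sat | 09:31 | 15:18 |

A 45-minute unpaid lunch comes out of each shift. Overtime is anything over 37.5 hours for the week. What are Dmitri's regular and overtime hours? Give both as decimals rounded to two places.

Regular 37.50 hours, overtime 0.57 hours

Mon: 11:01–21:55 = 10 h 54 min; less 45 min break → 10 h 9 min
Tue: 09:26–21:23 = 11 h 57 min; less 45 min break → 11 h 12 min
Wed: 05:38–11:03 = 5 h 25 min; less 45 min break → 4 h 40 min
Thu: 10:44–14:58 = 4 h 14 min; less 45 min break → 3 h 29 min
Fri: 05:12–09:29 = 4 h 17 min; less 45 min break → 3 h 32 min
Sat: 09:31–15:18 = 5 h 47 min; less 45 min break → 5 h 2 min
Total worked: 38 h 4 min = 38.07 h.
Threshold 37.5 h → overtime 0 h 34 min, regular 37 h 30 min.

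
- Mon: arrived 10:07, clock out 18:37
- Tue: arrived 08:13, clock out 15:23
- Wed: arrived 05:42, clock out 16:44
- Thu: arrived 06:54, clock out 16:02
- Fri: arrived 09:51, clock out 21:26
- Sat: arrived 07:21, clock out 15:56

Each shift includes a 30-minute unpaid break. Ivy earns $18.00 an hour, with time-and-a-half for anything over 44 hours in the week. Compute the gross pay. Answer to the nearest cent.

$1035.00

Mon: 10:07–18:37 = 8 h 30 min; less 30 min break → 8 h 0 min
Tue: 08:13–15:23 = 7 h 10 min; less 30 min break → 6 h 40 min
Wed: 05:42–16:44 = 11 h 2 min; less 30 min break → 10 h 32 min
Thu: 06:54–16:02 = 9 h 8 min; less 30 min break → 8 h 38 min
Fri: 09:51–21:26 = 11 h 35 min; less 30 min break → 11 h 5 min
Sat: 07:21–15:56 = 8 h 35 min; less 30 min break → 8 h 5 min
Total worked: 53 h 0 min = 3180 min.
Regular 44 h 0 min = 2640 min at $18.00/h; overtime 9 h 0 min = 540 min at $27.00/h.
Pay = (2640 × $18.00 + 540 × $27.00) ÷ 60 = $1035.00.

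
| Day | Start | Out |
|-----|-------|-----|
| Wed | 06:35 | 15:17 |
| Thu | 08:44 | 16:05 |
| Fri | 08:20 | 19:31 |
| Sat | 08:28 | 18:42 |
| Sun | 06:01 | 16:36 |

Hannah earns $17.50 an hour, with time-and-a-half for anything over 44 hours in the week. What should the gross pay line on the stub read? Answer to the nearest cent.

Wed: 06:35–15:17 = 8 h 42 min
Thu: 08:44–16:05 = 7 h 21 min
Fri: 08:20–19:31 = 11 h 11 min
Sat: 08:28–18:42 = 10 h 14 min
Sun: 06:01–16:36 = 10 h 35 min
Total worked: 48 h 3 min = 2883 min.
Regular 44 h 0 min = 2640 min at $17.50/h; overtime 4 h 3 min = 243 min at $26.25/h.
Pay = (2640 × $17.50 + 243 × $26.25) ÷ 60 = $876.31.

$876.31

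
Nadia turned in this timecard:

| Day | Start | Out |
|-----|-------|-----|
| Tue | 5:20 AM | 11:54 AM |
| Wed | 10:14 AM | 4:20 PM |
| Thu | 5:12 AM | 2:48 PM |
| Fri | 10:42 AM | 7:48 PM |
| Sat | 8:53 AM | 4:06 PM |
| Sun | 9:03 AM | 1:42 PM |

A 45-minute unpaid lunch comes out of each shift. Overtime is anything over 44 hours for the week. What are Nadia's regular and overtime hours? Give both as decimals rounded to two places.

Regular 38.73 hours, overtime 0.00 hours

Tue: 5:20 AM–11:54 AM = 6 h 34 min; less 45 min break → 5 h 49 min
Wed: 10:14 AM–4:20 PM = 6 h 6 min; less 45 min break → 5 h 21 min
Thu: 5:12 AM–2:48 PM = 9 h 36 min; less 45 min break → 8 h 51 min
Fri: 10:42 AM–7:48 PM = 9 h 6 min; less 45 min break → 8 h 21 min
Sat: 8:53 AM–4:06 PM = 7 h 13 min; less 45 min break → 6 h 28 min
Sun: 9:03 AM–1:42 PM = 4 h 39 min; less 45 min break → 3 h 54 min
Total worked: 38 h 44 min = 38.73 h.
Threshold 44 h → overtime 0 h 0 min, regular 38 h 44 min.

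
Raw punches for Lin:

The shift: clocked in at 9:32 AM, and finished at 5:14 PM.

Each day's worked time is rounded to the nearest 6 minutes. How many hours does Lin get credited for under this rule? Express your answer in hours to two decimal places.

7.70 hours

The shift: 9:32 AM–5:14 PM = 7 h 42 min → rounds to 7 h 42 min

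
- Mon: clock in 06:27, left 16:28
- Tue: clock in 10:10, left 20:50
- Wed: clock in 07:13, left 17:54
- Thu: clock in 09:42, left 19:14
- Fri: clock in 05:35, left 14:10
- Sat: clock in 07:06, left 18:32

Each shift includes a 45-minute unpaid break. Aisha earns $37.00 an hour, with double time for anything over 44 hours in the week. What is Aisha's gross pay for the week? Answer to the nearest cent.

$2546.83

Mon: 06:27–16:28 = 10 h 1 min; less 45 min break → 9 h 16 min
Tue: 10:10–20:50 = 10 h 40 min; less 45 min break → 9 h 55 min
Wed: 07:13–17:54 = 10 h 41 min; less 45 min break → 9 h 56 min
Thu: 09:42–19:14 = 9 h 32 min; less 45 min break → 8 h 47 min
Fri: 05:35–14:10 = 8 h 35 min; less 45 min break → 7 h 50 min
Sat: 07:06–18:32 = 11 h 26 min; less 45 min break → 10 h 41 min
Total worked: 56 h 25 min = 3385 min.
Regular 44 h 0 min = 2640 min at $37.00/h; overtime 12 h 25 min = 745 min at $74.00/h.
Pay = (2640 × $37.00 + 745 × $74.00) ÷ 60 = $2546.83.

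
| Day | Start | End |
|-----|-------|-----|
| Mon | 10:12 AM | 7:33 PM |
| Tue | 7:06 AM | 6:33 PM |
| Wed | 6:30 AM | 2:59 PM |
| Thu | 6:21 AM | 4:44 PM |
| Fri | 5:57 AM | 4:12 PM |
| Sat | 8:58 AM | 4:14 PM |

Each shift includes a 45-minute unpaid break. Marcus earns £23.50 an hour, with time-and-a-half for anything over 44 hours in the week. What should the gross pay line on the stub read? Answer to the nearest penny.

Mon: 10:12 AM–7:33 PM = 9 h 21 min; less 45 min break → 8 h 36 min
Tue: 7:06 AM–6:33 PM = 11 h 27 min; less 45 min break → 10 h 42 min
Wed: 6:30 AM–2:59 PM = 8 h 29 min; less 45 min break → 7 h 44 min
Thu: 6:21 AM–4:44 PM = 10 h 23 min; less 45 min break → 9 h 38 min
Fri: 5:57 AM–4:12 PM = 10 h 15 min; less 45 min break → 9 h 30 min
Sat: 8:58 AM–4:14 PM = 7 h 16 min; less 45 min break → 6 h 31 min
Total worked: 52 h 41 min = 3161 min.
Regular 44 h 0 min = 2640 min at £23.50/h; overtime 8 h 41 min = 521 min at £35.25/h.
Pay = (2640 × £23.50 + 521 × £35.25) ÷ 60 = £1340.09.

£1340.09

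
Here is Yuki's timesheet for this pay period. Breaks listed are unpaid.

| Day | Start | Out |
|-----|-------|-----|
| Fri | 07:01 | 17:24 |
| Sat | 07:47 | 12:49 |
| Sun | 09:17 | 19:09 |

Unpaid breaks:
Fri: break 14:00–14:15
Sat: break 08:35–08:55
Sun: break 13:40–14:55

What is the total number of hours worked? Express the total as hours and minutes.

Fri: 07:01–17:24 = 10 h 23 min; less 15 min break → 10 h 8 min
Sat: 07:47–12:49 = 5 h 2 min; less 20 min break → 4 h 42 min
Sun: 09:17–19:09 = 9 h 52 min; less 75 min break → 8 h 37 min
Total: 10 h 8 min + 4 h 42 min + 8 h 37 min = 23 h 27 min.

23 h 27 min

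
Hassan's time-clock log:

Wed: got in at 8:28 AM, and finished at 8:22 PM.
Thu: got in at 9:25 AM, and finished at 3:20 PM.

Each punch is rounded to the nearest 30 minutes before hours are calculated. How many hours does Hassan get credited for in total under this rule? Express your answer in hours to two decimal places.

Wed: in 8:28 AM→8:30 AM, out 8:22 PM→8:30 PM; 12 h 0 min
Thu: in 9:25 AM→9:30 AM, out 3:20 PM→3:30 PM; 6 h 0 min
Total credited: 18 h 0 min.

18.00 hours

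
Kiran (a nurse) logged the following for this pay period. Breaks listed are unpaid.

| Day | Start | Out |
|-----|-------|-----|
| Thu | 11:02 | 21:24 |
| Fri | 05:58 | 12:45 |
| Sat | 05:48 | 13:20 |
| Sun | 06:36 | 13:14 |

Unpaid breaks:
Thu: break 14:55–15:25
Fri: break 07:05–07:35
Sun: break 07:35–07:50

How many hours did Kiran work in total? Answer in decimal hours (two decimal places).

30.07 hours

Thu: 11:02–21:24 = 10 h 22 min; less 30 min break → 9 h 52 min
Fri: 05:58–12:45 = 6 h 47 min; less 30 min break → 6 h 17 min
Sat: 05:48–13:20 = 7 h 32 min
Sun: 06:36–13:14 = 6 h 38 min; less 15 min break → 6 h 23 min
Total: 9 h 52 min + 6 h 17 min + 7 h 32 min + 6 h 23 min = 30 h 4 min.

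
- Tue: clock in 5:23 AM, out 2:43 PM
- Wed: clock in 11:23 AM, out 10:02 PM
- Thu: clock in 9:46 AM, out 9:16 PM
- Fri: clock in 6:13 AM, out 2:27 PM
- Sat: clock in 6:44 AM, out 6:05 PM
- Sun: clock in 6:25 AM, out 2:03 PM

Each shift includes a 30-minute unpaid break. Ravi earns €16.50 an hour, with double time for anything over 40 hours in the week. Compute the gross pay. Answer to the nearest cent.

€1178.10

Tue: 5:23 AM–2:43 PM = 9 h 20 min; less 30 min break → 8 h 50 min
Wed: 11:23 AM–10:02 PM = 10 h 39 min; less 30 min break → 10 h 9 min
Thu: 9:46 AM–9:16 PM = 11 h 30 min; less 30 min break → 11 h 0 min
Fri: 6:13 AM–2:27 PM = 8 h 14 min; less 30 min break → 7 h 44 min
Sat: 6:44 AM–6:05 PM = 11 h 21 min; less 30 min break → 10 h 51 min
Sun: 6:25 AM–2:03 PM = 7 h 38 min; less 30 min break → 7 h 8 min
Total worked: 55 h 42 min = 3342 min.
Regular 40 h 0 min = 2400 min at €16.50/h; overtime 15 h 42 min = 942 min at €33.00/h.
Pay = (2400 × €16.50 + 942 × €33.00) ÷ 60 = €1178.10.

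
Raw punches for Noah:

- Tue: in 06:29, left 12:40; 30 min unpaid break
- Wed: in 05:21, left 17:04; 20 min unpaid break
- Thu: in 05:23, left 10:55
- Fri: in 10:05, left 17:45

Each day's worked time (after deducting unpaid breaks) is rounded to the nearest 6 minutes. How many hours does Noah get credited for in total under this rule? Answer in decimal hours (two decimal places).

Tue: 06:29–12:40 = 6 h 11 min − 30 min = 5 h 41 min → rounds to 5 h 42 min
Wed: 05:21–17:04 = 11 h 43 min − 20 min = 11 h 23 min → rounds to 11 h 24 min
Thu: 05:23–10:55 = 5 h 32 min → rounds to 5 h 30 min
Fri: 10:05–17:45 = 7 h 40 min → rounds to 7 h 42 min
Total credited: 30 h 18 min.

30.30 hours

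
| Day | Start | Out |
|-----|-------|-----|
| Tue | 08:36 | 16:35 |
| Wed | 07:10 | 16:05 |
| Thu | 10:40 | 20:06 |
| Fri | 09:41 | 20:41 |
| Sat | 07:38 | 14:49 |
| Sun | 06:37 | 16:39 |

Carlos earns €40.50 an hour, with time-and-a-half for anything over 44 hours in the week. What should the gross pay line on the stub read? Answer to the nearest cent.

€2422.91

Tue: 08:36–16:35 = 7 h 59 min
Wed: 07:10–16:05 = 8 h 55 min
Thu: 10:40–20:06 = 9 h 26 min
Fri: 09:41–20:41 = 11 h 0 min
Sat: 07:38–14:49 = 7 h 11 min
Sun: 06:37–16:39 = 10 h 2 min
Total worked: 54 h 33 min = 3273 min.
Regular 44 h 0 min = 2640 min at €40.50/h; overtime 10 h 33 min = 633 min at €60.75/h.
Pay = (2640 × €40.50 + 633 × €60.75) ÷ 60 = €2422.91.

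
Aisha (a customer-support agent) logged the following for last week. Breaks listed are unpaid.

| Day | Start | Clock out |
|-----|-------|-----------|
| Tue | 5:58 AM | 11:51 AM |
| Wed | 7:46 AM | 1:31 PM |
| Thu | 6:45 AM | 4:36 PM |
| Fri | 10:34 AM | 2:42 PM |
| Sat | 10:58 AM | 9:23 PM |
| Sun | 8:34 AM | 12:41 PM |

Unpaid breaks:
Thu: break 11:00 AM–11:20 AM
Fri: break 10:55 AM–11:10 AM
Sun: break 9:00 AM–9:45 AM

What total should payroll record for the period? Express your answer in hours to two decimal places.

Tue: 5:58 AM–11:51 AM = 5 h 53 min
Wed: 7:46 AM–1:31 PM = 5 h 45 min
Thu: 6:45 AM–4:36 PM = 9 h 51 min; less 20 min break → 9 h 31 min
Fri: 10:34 AM–2:42 PM = 4 h 8 min; less 15 min break → 3 h 53 min
Sat: 10:58 AM–9:23 PM = 10 h 25 min
Sun: 8:34 AM–12:41 PM = 4 h 7 min; less 45 min break → 3 h 22 min
Total: 5 h 53 min + 5 h 45 min + 9 h 31 min + 3 h 53 min + 10 h 25 min + 3 h 22 min = 38 h 49 min.

38.82 hours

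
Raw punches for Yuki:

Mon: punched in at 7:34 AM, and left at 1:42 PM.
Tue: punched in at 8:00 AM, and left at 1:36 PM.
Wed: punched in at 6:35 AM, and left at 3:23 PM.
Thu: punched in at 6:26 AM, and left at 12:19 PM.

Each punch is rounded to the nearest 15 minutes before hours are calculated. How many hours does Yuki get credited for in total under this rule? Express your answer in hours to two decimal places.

26.50 hours

Mon: in 7:34 AM→7:30 AM, out 1:42 PM→1:45 PM; 6 h 15 min
Tue: in 8:00 AM→8:00 AM, out 1:36 PM→1:30 PM; 5 h 30 min
Wed: in 6:35 AM→6:30 AM, out 3:23 PM→3:30 PM; 9 h 0 min
Thu: in 6:26 AM→6:30 AM, out 12:19 PM→12:15 PM; 5 h 45 min
Total credited: 26 h 30 min.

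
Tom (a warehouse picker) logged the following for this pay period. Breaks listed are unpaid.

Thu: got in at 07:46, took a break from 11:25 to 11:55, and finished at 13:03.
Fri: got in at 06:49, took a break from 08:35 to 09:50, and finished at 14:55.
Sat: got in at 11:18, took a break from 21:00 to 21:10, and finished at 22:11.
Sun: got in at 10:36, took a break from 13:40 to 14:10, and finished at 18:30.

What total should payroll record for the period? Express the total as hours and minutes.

29 h 45 min

Thu: 07:46–13:03 = 5 h 17 min; less 30 min break → 4 h 47 min
Fri: 06:49–14:55 = 8 h 6 min; less 75 min break → 6 h 51 min
Sat: 11:18–22:11 = 10 h 53 min; less 10 min break → 10 h 43 min
Sun: 10:36–18:30 = 7 h 54 min; less 30 min break → 7 h 24 min
Total: 4 h 47 min + 6 h 51 min + 10 h 43 min + 7 h 24 min = 29 h 45 min.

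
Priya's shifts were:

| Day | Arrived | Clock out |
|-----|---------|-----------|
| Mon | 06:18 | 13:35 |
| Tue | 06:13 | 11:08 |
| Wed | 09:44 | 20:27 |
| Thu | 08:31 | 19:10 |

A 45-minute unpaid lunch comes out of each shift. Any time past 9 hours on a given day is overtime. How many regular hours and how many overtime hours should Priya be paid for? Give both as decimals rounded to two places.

Mon: 06:18–13:35 = 7 h 17 min; less 45 min break → 6 h 32 min
Tue: 06:13–11:08 = 4 h 55 min; less 45 min break → 4 h 10 min
Wed: 09:44–20:27 = 10 h 43 min; less 45 min break → 9 h 58 min
Thu: 08:31–19:10 = 10 h 39 min; less 45 min break → 9 h 54 min
Mon reg 6 h 32 min / OT 0 h 0 min; Tue reg 4 h 10 min / OT 0 h 0 min; Wed reg 9 h 0 min / OT 0 h 58 min; Thu reg 9 h 0 min / OT 0 h 54 min.
Totals: regular 28 h 42 min, overtime 1 h 52 min.

Regular 28.70 hours, overtime 1.87 hours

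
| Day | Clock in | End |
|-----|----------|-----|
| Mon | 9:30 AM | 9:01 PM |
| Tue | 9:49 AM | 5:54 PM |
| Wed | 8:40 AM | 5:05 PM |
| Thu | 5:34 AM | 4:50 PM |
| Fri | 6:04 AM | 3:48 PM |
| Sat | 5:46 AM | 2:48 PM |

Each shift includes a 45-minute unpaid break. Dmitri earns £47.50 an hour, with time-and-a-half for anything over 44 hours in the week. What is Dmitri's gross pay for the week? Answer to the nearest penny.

Mon: 9:30 AM–9:01 PM = 11 h 31 min; less 45 min break → 10 h 46 min
Tue: 9:49 AM–5:54 PM = 8 h 5 min; less 45 min break → 7 h 20 min
Wed: 8:40 AM–5:05 PM = 8 h 25 min; less 45 min break → 7 h 40 min
Thu: 5:34 AM–4:50 PM = 11 h 16 min; less 45 min break → 10 h 31 min
Fri: 6:04 AM–3:48 PM = 9 h 44 min; less 45 min break → 8 h 59 min
Sat: 5:46 AM–2:48 PM = 9 h 2 min; less 45 min break → 8 h 17 min
Total worked: 53 h 33 min = 3213 min.
Regular 44 h 0 min = 2640 min at £47.50/h; overtime 9 h 33 min = 573 min at £71.25/h.
Pay = (2640 × £47.50 + 573 × £71.25) ÷ 60 = £2770.44.

£2770.44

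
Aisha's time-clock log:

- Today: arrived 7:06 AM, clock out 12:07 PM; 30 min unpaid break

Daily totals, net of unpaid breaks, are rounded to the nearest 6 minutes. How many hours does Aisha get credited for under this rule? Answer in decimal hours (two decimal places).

4.50 hours

Today: 7:06 AM–12:07 PM = 5 h 1 min − 30 min = 4 h 31 min → rounds to 4 h 30 min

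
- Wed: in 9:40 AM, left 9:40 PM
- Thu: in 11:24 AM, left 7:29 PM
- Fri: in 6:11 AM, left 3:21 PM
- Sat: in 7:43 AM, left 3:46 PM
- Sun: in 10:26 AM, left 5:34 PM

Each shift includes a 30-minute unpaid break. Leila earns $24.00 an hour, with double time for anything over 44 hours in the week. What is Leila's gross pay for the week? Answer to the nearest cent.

$1006.40

Wed: 9:40 AM–9:40 PM = 12 h 0 min; less 30 min break → 11 h 30 min
Thu: 11:24 AM–7:29 PM = 8 h 5 min; less 30 min break → 7 h 35 min
Fri: 6:11 AM–3:21 PM = 9 h 10 min; less 30 min break → 8 h 40 min
Sat: 7:43 AM–3:46 PM = 8 h 3 min; less 30 min break → 7 h 33 min
Sun: 10:26 AM–5:34 PM = 7 h 8 min; less 30 min break → 6 h 38 min
Total worked: 41 h 56 min = 2516 min.
Regular 41 h 56 min = 2516 min at $24.00/h; overtime 0 h 0 min = 0 min at $48.00/h.
Pay = (2516 × $24.00 + 0 × $48.00) ÷ 60 = $1006.40.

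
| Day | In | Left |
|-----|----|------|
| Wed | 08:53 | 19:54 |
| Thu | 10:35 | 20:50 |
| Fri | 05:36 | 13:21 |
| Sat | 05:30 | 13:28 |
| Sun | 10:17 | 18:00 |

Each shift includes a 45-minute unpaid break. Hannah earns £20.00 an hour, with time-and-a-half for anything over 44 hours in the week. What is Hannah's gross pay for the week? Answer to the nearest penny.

£819.00

Wed: 08:53–19:54 = 11 h 1 min; less 45 min break → 10 h 16 min
Thu: 10:35–20:50 = 10 h 15 min; less 45 min break → 9 h 30 min
Fri: 05:36–13:21 = 7 h 45 min; less 45 min break → 7 h 0 min
Sat: 05:30–13:28 = 7 h 58 min; less 45 min break → 7 h 13 min
Sun: 10:17–18:00 = 7 h 43 min; less 45 min break → 6 h 58 min
Total worked: 40 h 57 min = 2457 min.
Regular 40 h 57 min = 2457 min at £20.00/h; overtime 0 h 0 min = 0 min at £30.00/h.
Pay = (2457 × £20.00 + 0 × £30.00) ÷ 60 = £819.00.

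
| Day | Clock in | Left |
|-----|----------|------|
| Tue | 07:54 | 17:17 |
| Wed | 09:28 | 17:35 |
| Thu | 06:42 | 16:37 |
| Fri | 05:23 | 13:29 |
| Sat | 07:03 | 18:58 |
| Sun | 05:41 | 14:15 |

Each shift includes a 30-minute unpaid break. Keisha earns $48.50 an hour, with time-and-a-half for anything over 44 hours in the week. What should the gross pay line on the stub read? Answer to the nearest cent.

Tue: 07:54–17:17 = 9 h 23 min; less 30 min break → 8 h 53 min
Wed: 09:28–17:35 = 8 h 7 min; less 30 min break → 7 h 37 min
Thu: 06:42–16:37 = 9 h 55 min; less 30 min break → 9 h 25 min
Fri: 05:23–13:29 = 8 h 6 min; less 30 min break → 7 h 36 min
Sat: 07:03–18:58 = 11 h 55 min; less 30 min break → 11 h 25 min
Sun: 05:41–14:15 = 8 h 34 min; less 30 min break → 8 h 4 min
Total worked: 53 h 0 min = 3180 min.
Regular 44 h 0 min = 2640 min at $48.50/h; overtime 9 h 0 min = 540 min at $72.75/h.
Pay = (2640 × $48.50 + 540 × $72.75) ÷ 60 = $2788.75.

$2788.75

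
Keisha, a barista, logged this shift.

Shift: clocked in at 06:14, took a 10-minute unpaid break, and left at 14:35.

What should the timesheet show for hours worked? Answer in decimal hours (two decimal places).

Shift: 06:14–14:35 = 8 h 21 min; less 10 min break → 8 h 11 min

8.18 hours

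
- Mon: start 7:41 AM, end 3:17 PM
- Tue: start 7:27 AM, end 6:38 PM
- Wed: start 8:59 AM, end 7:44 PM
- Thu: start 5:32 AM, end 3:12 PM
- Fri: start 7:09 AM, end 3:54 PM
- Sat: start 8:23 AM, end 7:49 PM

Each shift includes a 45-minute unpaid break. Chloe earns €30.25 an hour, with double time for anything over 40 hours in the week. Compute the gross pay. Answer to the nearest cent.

€2110.44

Mon: 7:41 AM–3:17 PM = 7 h 36 min; less 45 min break → 6 h 51 min
Tue: 7:27 AM–6:38 PM = 11 h 11 min; less 45 min break → 10 h 26 min
Wed: 8:59 AM–7:44 PM = 10 h 45 min; less 45 min break → 10 h 0 min
Thu: 5:32 AM–3:12 PM = 9 h 40 min; less 45 min break → 8 h 55 min
Fri: 7:09 AM–3:54 PM = 8 h 45 min; less 45 min break → 8 h 0 min
Sat: 8:23 AM–7:49 PM = 11 h 26 min; less 45 min break → 10 h 41 min
Total worked: 54 h 53 min = 3293 min.
Regular 40 h 0 min = 2400 min at €30.25/h; overtime 14 h 53 min = 893 min at €60.50/h.
Pay = (2400 × €30.25 + 893 × €60.50) ÷ 60 = €2110.44.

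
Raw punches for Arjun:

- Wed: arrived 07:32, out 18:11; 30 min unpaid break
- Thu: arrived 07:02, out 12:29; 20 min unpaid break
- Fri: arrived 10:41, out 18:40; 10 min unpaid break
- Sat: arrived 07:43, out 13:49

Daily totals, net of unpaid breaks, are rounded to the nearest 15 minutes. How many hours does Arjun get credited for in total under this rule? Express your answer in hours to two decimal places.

29.00 hours

Wed: 07:32–18:11 = 10 h 39 min − 30 min = 10 h 9 min → rounds to 10 h 15 min
Thu: 07:02–12:29 = 5 h 27 min − 20 min = 5 h 7 min → rounds to 5 h 0 min
Fri: 10:41–18:40 = 7 h 59 min − 10 min = 7 h 49 min → rounds to 7 h 45 min
Sat: 07:43–13:49 = 6 h 6 min → rounds to 6 h 0 min
Total credited: 29 h 0 min.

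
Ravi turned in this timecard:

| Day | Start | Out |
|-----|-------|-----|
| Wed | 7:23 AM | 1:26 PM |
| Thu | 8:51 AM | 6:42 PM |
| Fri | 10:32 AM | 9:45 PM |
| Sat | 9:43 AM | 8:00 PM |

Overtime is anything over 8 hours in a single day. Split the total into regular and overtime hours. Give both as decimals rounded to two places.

Wed: 7:23 AM–1:26 PM = 6 h 3 min
Thu: 8:51 AM–6:42 PM = 9 h 51 min
Fri: 10:32 AM–9:45 PM = 11 h 13 min
Sat: 9:43 AM–8:00 PM = 10 h 17 min
Wed reg 6 h 3 min / OT 0 h 0 min; Thu reg 8 h 0 min / OT 1 h 51 min; Fri reg 8 h 0 min / OT 3 h 13 min; Sat reg 8 h 0 min / OT 2 h 17 min.
Totals: regular 30 h 3 min, overtime 7 h 21 min.

Regular 30.05 hours, overtime 7.35 hours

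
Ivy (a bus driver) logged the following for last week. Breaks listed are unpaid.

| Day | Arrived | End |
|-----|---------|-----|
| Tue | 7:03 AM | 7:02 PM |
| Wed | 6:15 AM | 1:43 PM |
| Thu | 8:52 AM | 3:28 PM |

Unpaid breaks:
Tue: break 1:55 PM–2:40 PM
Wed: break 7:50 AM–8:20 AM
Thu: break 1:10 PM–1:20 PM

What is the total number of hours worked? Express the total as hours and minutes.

24 h 38 min

Tue: 7:03 AM–7:02 PM = 11 h 59 min; less 45 min break → 11 h 14 min
Wed: 6:15 AM–1:43 PM = 7 h 28 min; less 30 min break → 6 h 58 min
Thu: 8:52 AM–3:28 PM = 6 h 36 min; less 10 min break → 6 h 26 min
Total: 11 h 14 min + 6 h 58 min + 6 h 26 min = 24 h 38 min.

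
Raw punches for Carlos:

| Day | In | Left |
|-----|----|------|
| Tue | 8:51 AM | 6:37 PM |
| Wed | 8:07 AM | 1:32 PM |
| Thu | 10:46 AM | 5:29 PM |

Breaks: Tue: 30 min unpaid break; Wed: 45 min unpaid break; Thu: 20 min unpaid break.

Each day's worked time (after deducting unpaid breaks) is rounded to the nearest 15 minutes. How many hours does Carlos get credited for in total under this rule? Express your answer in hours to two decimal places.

20.50 hours

Tue: 8:51 AM–6:37 PM = 9 h 46 min − 30 min = 9 h 16 min → rounds to 9 h 15 min
Wed: 8:07 AM–1:32 PM = 5 h 25 min − 45 min = 4 h 40 min → rounds to 4 h 45 min
Thu: 10:46 AM–5:29 PM = 6 h 43 min − 20 min = 6 h 23 min → rounds to 6 h 30 min
Total credited: 20 h 30 min.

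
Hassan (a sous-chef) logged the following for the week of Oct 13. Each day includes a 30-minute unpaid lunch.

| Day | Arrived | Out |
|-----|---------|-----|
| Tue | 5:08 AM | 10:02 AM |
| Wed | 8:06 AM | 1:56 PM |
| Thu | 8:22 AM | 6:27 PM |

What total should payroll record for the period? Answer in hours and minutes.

19 h 19 min

Tue: 5:08 AM–10:02 AM = 4 h 54 min; less 30 min break → 4 h 24 min
Wed: 8:06 AM–1:56 PM = 5 h 50 min; less 30 min break → 5 h 20 min
Thu: 8:22 AM–6:27 PM = 10 h 5 min; less 30 min break → 9 h 35 min
Total: 4 h 24 min + 5 h 20 min + 9 h 35 min = 19 h 19 min.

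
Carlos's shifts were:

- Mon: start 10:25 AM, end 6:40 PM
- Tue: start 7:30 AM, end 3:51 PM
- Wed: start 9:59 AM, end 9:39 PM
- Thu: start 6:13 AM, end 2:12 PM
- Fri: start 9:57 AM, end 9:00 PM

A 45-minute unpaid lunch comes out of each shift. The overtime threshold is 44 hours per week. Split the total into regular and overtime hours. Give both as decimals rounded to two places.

Regular 43.55 hours, overtime 0.00 hours

Mon: 10:25 AM–6:40 PM = 8 h 15 min; less 45 min break → 7 h 30 min
Tue: 7:30 AM–3:51 PM = 8 h 21 min; less 45 min break → 7 h 36 min
Wed: 9:59 AM–9:39 PM = 11 h 40 min; less 45 min break → 10 h 55 min
Thu: 6:13 AM–2:12 PM = 7 h 59 min; less 45 min break → 7 h 14 min
Fri: 9:57 AM–9:00 PM = 11 h 3 min; less 45 min break → 10 h 18 min
Total worked: 43 h 33 min = 43.55 h.
Threshold 44 h → overtime 0 h 0 min, regular 43 h 33 min.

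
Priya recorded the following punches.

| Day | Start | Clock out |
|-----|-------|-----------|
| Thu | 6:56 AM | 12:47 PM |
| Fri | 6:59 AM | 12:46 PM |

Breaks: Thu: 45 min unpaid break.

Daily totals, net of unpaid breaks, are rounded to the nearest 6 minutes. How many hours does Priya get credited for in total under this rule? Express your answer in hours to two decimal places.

Thu: 6:56 AM–12:47 PM = 5 h 51 min − 45 min = 5 h 6 min → rounds to 5 h 6 min
Fri: 6:59 AM–12:46 PM = 5 h 47 min → rounds to 5 h 48 min
Total credited: 10 h 54 min.

10.90 hours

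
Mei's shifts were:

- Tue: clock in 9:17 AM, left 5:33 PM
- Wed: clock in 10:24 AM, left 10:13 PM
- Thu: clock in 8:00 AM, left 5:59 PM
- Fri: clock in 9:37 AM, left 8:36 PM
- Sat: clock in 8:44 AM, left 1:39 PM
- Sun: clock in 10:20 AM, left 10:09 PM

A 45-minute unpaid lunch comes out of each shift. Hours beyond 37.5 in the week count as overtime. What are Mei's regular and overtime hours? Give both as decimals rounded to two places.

Regular 37.50 hours, overtime 15.78 hours

Tue: 9:17 AM–5:33 PM = 8 h 16 min; less 45 min break → 7 h 31 min
Wed: 10:24 AM–10:13 PM = 11 h 49 min; less 45 min break → 11 h 4 min
Thu: 8:00 AM–5:59 PM = 9 h 59 min; less 45 min break → 9 h 14 min
Fri: 9:37 AM–8:36 PM = 10 h 59 min; less 45 min break → 10 h 14 min
Sat: 8:44 AM–1:39 PM = 4 h 55 min; less 45 min break → 4 h 10 min
Sun: 10:20 AM–10:09 PM = 11 h 49 min; less 45 min break → 11 h 4 min
Total worked: 53 h 17 min = 53.28 h.
Threshold 37.5 h → overtime 15 h 47 min, regular 37 h 30 min.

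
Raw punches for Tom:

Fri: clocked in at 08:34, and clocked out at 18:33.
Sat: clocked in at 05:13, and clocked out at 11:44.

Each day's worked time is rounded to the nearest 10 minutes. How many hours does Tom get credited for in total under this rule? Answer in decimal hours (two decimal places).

Fri: 08:34–18:33 = 9 h 59 min → rounds to 10 h 0 min
Sat: 05:13–11:44 = 6 h 31 min → rounds to 6 h 30 min
Total credited: 16 h 30 min.

16.50 hours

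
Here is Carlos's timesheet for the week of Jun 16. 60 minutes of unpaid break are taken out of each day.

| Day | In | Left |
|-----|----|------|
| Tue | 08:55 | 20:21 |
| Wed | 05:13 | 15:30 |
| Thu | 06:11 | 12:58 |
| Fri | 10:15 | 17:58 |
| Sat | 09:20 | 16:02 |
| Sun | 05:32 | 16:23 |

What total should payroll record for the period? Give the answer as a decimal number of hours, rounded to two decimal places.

Tue: 08:55–20:21 = 11 h 26 min; less 60 min break → 10 h 26 min
Wed: 05:13–15:30 = 10 h 17 min; less 60 min break → 9 h 17 min
Thu: 06:11–12:58 = 6 h 47 min; less 60 min break → 5 h 47 min
Fri: 10:15–17:58 = 7 h 43 min; less 60 min break → 6 h 43 min
Sat: 09:20–16:02 = 6 h 42 min; less 60 min break → 5 h 42 min
Sun: 05:32–16:23 = 10 h 51 min; less 60 min break → 9 h 51 min
Total: 10 h 26 min + 9 h 17 min + 5 h 47 min + 6 h 43 min + 5 h 42 min + 9 h 51 min = 47 h 46 min.

47.77 hours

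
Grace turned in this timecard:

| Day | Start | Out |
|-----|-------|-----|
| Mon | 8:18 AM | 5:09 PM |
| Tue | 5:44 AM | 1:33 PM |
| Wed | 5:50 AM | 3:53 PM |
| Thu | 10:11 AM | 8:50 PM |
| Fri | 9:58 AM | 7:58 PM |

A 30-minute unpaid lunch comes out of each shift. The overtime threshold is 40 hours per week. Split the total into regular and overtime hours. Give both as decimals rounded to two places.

Mon: 8:18 AM–5:09 PM = 8 h 51 min; less 30 min break → 8 h 21 min
Tue: 5:44 AM–1:33 PM = 7 h 49 min; less 30 min break → 7 h 19 min
Wed: 5:50 AM–3:53 PM = 10 h 3 min; less 30 min break → 9 h 33 min
Thu: 10:11 AM–8:50 PM = 10 h 39 min; less 30 min break → 10 h 9 min
Fri: 9:58 AM–7:58 PM = 10 h 0 min; less 30 min break → 9 h 30 min
Total worked: 44 h 52 min = 44.87 h.
Threshold 40 h → overtime 4 h 52 min, regular 40 h 0 min.

Regular 40.00 hours, overtime 4.87 hours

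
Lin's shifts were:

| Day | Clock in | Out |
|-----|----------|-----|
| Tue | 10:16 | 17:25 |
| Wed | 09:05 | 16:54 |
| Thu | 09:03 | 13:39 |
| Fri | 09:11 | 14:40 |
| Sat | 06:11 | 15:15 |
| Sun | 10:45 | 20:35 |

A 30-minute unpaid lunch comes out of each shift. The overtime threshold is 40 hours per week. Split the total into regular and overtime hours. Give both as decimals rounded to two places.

Regular 40.00 hours, overtime 0.95 hours

Tue: 10:16–17:25 = 7 h 9 min; less 30 min break → 6 h 39 min
Wed: 09:05–16:54 = 7 h 49 min; less 30 min break → 7 h 19 min
Thu: 09:03–13:39 = 4 h 36 min; less 30 min break → 4 h 6 min
Fri: 09:11–14:40 = 5 h 29 min; less 30 min break → 4 h 59 min
Sat: 06:11–15:15 = 9 h 4 min; less 30 min break → 8 h 34 min
Sun: 10:45–20:35 = 9 h 50 min; less 30 min break → 9 h 20 min
Total worked: 40 h 57 min = 40.95 h.
Threshold 40 h → overtime 0 h 57 min, regular 40 h 0 min.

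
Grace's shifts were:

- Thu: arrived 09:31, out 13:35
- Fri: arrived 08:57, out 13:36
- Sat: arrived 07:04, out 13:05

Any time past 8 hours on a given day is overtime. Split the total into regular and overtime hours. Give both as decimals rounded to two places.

Thu: 09:31–13:35 = 4 h 4 min
Fri: 08:57–13:36 = 4 h 39 min
Sat: 07:04–13:05 = 6 h 1 min
Thu reg 4 h 4 min / OT 0 h 0 min; Fri reg 4 h 39 min / OT 0 h 0 min; Sat reg 6 h 1 min / OT 0 h 0 min.
Totals: regular 14 h 44 min, overtime 0 h 0 min.

Regular 14.73 hours, overtime 0.00 hours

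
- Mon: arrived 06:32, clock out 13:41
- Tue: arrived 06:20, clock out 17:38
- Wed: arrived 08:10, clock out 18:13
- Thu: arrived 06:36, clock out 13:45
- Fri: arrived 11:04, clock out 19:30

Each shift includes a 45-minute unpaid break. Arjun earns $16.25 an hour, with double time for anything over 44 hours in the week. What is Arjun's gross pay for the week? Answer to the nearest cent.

Mon: 06:32–13:41 = 7 h 9 min; less 45 min break → 6 h 24 min
Tue: 06:20–17:38 = 11 h 18 min; less 45 min break → 10 h 33 min
Wed: 08:10–18:13 = 10 h 3 min; less 45 min break → 9 h 18 min
Thu: 06:36–13:45 = 7 h 9 min; less 45 min break → 6 h 24 min
Fri: 11:04–19:30 = 8 h 26 min; less 45 min break → 7 h 41 min
Total worked: 40 h 20 min = 2420 min.
Regular 40 h 20 min = 2420 min at $16.25/h; overtime 0 h 0 min = 0 min at $32.50/h.
Pay = (2420 × $16.25 + 0 × $32.50) ÷ 60 = $655.42.

$655.42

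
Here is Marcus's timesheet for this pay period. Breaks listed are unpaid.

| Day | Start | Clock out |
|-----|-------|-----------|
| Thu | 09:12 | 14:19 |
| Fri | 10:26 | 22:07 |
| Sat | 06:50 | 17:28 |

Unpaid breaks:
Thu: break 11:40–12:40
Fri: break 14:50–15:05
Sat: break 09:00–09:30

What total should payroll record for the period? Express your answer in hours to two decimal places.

25.68 hours

Thu: 09:12–14:19 = 5 h 7 min; less 60 min break → 4 h 7 min
Fri: 10:26–22:07 = 11 h 41 min; less 15 min break → 11 h 26 min
Sat: 06:50–17:28 = 10 h 38 min; less 30 min break → 10 h 8 min
Total: 4 h 7 min + 11 h 26 min + 10 h 8 min = 25 h 41 min.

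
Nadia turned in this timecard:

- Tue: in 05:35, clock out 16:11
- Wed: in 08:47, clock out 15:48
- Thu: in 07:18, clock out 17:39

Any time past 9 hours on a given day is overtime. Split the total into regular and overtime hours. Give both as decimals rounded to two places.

Tue: 05:35–16:11 = 10 h 36 min
Wed: 08:47–15:48 = 7 h 1 min
Thu: 07:18–17:39 = 10 h 21 min
Tue reg 9 h 0 min / OT 1 h 36 min; Wed reg 7 h 1 min / OT 0 h 0 min; Thu reg 9 h 0 min / OT 1 h 21 min.
Totals: regular 25 h 1 min, overtime 2 h 57 min.

Regular 25.02 hours, overtime 2.95 hours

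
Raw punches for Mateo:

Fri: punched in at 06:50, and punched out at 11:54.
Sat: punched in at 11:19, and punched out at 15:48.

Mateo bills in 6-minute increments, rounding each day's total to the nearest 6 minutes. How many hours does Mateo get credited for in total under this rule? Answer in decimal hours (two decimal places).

9.60 hours

Fri: 06:50–11:54 = 5 h 4 min → rounds to 5 h 6 min
Sat: 11:19–15:48 = 4 h 29 min → rounds to 4 h 30 min
Total credited: 9 h 36 min.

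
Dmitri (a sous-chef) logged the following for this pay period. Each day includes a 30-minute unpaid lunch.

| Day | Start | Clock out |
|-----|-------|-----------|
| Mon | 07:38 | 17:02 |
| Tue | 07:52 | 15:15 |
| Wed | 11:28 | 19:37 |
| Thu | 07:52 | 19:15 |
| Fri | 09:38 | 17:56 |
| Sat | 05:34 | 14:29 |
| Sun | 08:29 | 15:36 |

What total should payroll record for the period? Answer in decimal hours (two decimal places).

57.15 hours

Mon: 07:38–17:02 = 9 h 24 min; less 30 min break → 8 h 54 min
Tue: 07:52–15:15 = 7 h 23 min; less 30 min break → 6 h 53 min
Wed: 11:28–19:37 = 8 h 9 min; less 30 min break → 7 h 39 min
Thu: 07:52–19:15 = 11 h 23 min; less 30 min break → 10 h 53 min
Fri: 09:38–17:56 = 8 h 18 min; less 30 min break → 7 h 48 min
Sat: 05:34–14:29 = 8 h 55 min; less 30 min break → 8 h 25 min
Sun: 08:29–15:36 = 7 h 7 min; less 30 min break → 6 h 37 min
Total: 8 h 54 min + 6 h 53 min + 7 h 39 min + 10 h 53 min + 7 h 48 min + 8 h 25 min + 6 h 37 min = 57 h 9 min.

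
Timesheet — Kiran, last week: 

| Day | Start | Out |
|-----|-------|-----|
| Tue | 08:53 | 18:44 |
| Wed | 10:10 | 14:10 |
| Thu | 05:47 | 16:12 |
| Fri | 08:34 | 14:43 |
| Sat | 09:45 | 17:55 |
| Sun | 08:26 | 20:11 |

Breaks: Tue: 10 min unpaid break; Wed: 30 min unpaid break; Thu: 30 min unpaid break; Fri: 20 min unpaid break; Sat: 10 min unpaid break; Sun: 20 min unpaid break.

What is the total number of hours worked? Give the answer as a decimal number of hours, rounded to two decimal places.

48.33 hours

Tue: 08:53–18:44 = 9 h 51 min; less 10 min break → 9 h 41 min
Wed: 10:10–14:10 = 4 h 0 min; less 30 min break → 3 h 30 min
Thu: 05:47–16:12 = 10 h 25 min; less 30 min break → 9 h 55 min
Fri: 08:34–14:43 = 6 h 9 min; less 20 min break → 5 h 49 min
Sat: 09:45–17:55 = 8 h 10 min; less 10 min break → 8 h 0 min
Sun: 08:26–20:11 = 11 h 45 min; less 20 min break → 11 h 25 min
Total: 9 h 41 min + 3 h 30 min + 9 h 55 min + 5 h 49 min + 8 h 0 min + 11 h 25 min = 48 h 20 min.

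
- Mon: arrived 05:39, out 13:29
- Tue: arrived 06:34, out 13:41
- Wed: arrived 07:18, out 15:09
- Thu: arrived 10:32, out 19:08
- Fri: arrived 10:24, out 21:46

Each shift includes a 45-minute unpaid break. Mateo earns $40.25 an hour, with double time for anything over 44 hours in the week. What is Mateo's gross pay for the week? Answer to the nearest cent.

$1570.42

Mon: 05:39–13:29 = 7 h 50 min; less 45 min break → 7 h 5 min
Tue: 06:34–13:41 = 7 h 7 min; less 45 min break → 6 h 22 min
Wed: 07:18–15:09 = 7 h 51 min; less 45 min break → 7 h 6 min
Thu: 10:32–19:08 = 8 h 36 min; less 45 min break → 7 h 51 min
Fri: 10:24–21:46 = 11 h 22 min; less 45 min break → 10 h 37 min
Total worked: 39 h 1 min = 2341 min.
Regular 39 h 1 min = 2341 min at $40.25/h; overtime 0 h 0 min = 0 min at $80.50/h.
Pay = (2341 × $40.25 + 0 × $80.50) ÷ 60 = $1570.42.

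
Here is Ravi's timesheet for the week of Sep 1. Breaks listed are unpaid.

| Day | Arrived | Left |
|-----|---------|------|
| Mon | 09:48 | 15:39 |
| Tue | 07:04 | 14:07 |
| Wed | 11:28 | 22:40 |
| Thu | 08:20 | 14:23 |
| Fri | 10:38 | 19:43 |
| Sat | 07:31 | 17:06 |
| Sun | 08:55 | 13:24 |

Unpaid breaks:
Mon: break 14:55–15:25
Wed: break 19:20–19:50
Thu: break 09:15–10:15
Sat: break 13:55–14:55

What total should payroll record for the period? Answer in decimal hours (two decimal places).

50.30 hours

Mon: 09:48–15:39 = 5 h 51 min; less 30 min break → 5 h 21 min
Tue: 07:04–14:07 = 7 h 3 min
Wed: 11:28–22:40 = 11 h 12 min; less 30 min break → 10 h 42 min
Thu: 08:20–14:23 = 6 h 3 min; less 60 min break → 5 h 3 min
Fri: 10:38–19:43 = 9 h 5 min
Sat: 07:31–17:06 = 9 h 35 min; less 60 min break → 8 h 35 min
Sun: 08:55–13:24 = 4 h 29 min
Total: 5 h 21 min + 7 h 3 min + 10 h 42 min + 5 h 3 min + 9 h 5 min + 8 h 35 min + 4 h 29 min = 50 h 18 min.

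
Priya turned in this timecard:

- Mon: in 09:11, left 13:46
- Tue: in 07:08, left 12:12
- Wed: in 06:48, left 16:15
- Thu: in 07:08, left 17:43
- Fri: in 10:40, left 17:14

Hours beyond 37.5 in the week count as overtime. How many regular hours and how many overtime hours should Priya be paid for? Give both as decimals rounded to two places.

Regular 36.25 hours, overtime 0.00 hours

Mon: 09:11–13:46 = 4 h 35 min
Tue: 07:08–12:12 = 5 h 4 min
Wed: 06:48–16:15 = 9 h 27 min
Thu: 07:08–17:43 = 10 h 35 min
Fri: 10:40–17:14 = 6 h 34 min
Total worked: 36 h 15 min = 36.25 h.
Threshold 37.5 h → overtime 0 h 0 min, regular 36 h 15 min.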